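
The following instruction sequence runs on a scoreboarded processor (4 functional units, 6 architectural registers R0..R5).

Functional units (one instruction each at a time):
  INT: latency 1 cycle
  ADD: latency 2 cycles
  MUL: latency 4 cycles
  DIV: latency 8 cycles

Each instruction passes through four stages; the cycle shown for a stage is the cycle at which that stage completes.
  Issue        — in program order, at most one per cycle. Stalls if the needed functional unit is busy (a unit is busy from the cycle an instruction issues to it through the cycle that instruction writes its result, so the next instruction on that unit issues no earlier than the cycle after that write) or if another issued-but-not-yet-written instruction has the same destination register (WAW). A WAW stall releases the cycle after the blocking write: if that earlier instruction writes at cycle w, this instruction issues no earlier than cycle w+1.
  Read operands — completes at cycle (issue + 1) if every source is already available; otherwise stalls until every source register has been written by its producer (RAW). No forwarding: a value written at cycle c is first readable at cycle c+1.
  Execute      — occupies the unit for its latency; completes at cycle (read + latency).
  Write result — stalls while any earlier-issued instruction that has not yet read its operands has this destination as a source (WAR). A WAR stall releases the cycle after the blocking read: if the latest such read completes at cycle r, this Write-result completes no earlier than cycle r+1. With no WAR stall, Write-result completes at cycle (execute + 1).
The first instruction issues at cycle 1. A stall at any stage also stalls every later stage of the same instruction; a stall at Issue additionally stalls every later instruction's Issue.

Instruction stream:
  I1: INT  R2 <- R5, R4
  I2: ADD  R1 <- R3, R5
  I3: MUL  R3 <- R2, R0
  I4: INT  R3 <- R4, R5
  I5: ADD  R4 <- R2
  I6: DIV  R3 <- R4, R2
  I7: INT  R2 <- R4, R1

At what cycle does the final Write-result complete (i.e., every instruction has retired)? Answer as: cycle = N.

[1] I1→INT
[2] I1 RO | I2→ADD
[3] I1 EX | I2 RO | I3→MUL
[4] I1 WR R2
[5] I2 EX | I3 RO
[6] I2 WR R1
[9] I3 EX
[10] I3 WR R3
[11] I4→INT
[12] I4 RO | I5→ADD
[13] I4 EX | I5 RO
[14] I4 WR R3
[15] I5 EX | I6→DIV
[16] I5 WR R4 | I7→INT
[17] I6 RO | I7 RO
[18] I7 EX
[19] I7 WR R2
[25] I6 EX
[26] I6 WR R3

cycle = 26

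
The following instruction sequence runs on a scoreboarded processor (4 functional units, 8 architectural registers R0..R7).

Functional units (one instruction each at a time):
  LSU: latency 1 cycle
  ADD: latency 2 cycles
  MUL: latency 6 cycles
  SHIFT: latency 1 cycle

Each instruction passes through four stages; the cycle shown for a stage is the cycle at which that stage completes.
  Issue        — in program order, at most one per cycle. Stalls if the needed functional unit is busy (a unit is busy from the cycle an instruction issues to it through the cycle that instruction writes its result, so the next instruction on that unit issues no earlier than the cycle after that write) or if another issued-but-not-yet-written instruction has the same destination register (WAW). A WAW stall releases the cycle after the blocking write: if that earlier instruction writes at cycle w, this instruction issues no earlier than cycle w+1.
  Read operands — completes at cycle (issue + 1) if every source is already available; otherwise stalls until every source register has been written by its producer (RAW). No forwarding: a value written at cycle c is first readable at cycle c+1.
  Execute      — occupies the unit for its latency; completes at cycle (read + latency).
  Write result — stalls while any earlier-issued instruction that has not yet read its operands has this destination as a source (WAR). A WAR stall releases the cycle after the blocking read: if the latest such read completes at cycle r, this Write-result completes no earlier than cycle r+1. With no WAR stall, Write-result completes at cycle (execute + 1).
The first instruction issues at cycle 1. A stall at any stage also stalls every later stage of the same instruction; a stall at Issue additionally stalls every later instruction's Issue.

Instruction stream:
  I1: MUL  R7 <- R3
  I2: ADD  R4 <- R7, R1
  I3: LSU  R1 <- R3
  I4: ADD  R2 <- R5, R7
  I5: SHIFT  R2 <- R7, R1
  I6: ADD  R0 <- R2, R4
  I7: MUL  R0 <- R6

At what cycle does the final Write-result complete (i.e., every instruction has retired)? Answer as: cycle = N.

c1: I1 issues→MUL
c2: I1 reads · I2 issues→ADD
c3: I3 issues→LSU
c4: I3 reads
c5: I3 exec-done
c8: I1 exec-done
c9: I1 writes R7
c10: I2 reads
c11: I3 writes R1
c12: I2 exec-done
c13: I2 writes R4
c14: I4 issues→ADD
c15: I4 reads
c17: I4 exec-done
c18: I4 writes R2
c19: I5 issues→SHIFT
c20: I5 reads · I6 issues→ADD
c21: I5 exec-done
c22: I5 writes R2
c23: I6 reads
c25: I6 exec-done
c26: I6 writes R0
c27: I7 issues→MUL
c28: I7 reads
c34: I7 exec-done
c35: I7 writes R0

cycle = 35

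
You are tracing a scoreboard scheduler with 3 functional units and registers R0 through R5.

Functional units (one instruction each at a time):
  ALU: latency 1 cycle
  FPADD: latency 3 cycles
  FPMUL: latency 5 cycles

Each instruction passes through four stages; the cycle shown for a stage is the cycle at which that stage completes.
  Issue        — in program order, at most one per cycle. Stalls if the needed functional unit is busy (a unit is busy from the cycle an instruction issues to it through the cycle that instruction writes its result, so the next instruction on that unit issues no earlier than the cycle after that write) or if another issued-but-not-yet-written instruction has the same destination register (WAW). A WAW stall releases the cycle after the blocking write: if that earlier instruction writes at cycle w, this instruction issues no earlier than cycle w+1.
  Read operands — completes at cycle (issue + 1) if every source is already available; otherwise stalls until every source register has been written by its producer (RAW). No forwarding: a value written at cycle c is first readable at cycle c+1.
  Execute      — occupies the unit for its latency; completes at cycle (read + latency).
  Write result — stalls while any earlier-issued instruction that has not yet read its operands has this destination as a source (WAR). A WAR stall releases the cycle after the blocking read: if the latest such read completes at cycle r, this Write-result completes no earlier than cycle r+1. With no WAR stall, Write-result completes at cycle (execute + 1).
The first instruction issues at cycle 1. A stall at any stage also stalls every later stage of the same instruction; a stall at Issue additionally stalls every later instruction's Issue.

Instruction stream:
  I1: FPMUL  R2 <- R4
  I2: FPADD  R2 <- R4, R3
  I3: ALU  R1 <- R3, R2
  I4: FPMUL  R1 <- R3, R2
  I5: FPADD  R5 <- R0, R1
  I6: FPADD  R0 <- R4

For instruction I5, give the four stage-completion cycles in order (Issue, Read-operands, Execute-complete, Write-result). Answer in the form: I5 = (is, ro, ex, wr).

I5 = (19, 26, 29, 30)

[1] issue I1 (FPMUL)
[2] I1 read-ops
[7] I1 finished on FPMUL
[8] I1→R2
[9] issue I2 (FPADD)
[10] I2 read-ops | issue I3 (ALU)
[13] I2 finished on FPADD
[14] I2→R2
[15] I3 read-ops
[16] I3 finished on ALU
[17] I3→R1
[18] issue I4 (FPMUL)
[19] I4 read-ops | issue I5 (FPADD)
[24] I4 finished on FPMUL
[25] I4→R1
[26] I5 read-ops
[29] I5 finished on FPADD
[30] I5→R5
[31] issue I6 (FPADD)
[32] I6 read-ops
[35] I6 finished on FPADD
[36] I6→R0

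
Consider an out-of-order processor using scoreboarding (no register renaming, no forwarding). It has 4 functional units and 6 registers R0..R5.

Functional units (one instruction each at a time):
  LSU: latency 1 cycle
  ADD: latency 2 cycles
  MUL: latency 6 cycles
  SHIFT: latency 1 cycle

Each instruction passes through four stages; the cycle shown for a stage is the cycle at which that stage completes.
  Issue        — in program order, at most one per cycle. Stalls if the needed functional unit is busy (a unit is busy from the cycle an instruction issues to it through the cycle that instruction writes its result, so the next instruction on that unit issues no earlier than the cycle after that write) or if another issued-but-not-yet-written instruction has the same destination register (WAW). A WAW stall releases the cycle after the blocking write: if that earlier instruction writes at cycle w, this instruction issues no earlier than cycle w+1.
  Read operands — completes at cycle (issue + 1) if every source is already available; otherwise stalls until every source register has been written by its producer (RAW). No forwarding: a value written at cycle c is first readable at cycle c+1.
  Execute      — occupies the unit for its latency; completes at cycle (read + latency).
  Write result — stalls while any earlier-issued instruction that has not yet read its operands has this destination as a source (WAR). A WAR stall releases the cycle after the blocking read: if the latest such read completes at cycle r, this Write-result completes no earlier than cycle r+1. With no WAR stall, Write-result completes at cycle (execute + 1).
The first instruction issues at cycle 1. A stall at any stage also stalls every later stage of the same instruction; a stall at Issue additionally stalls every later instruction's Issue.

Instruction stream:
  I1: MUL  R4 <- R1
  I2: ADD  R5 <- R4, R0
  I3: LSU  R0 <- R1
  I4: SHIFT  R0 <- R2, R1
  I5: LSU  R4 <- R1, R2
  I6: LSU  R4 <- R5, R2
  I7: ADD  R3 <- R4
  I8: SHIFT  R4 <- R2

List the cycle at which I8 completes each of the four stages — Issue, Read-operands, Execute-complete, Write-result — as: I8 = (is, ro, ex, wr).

t=1  issue I1 (MUL)
t=2  I1 read-ops · issue I2 (ADD)
t=3  issue I3 (LSU)
t=4  I3 read-ops
t=5  I3 finished on LSU
t=8  I1 finished on MUL
t=9  I1→R4
t=10  I2 read-ops
t=11  I3→R0
t=12  I2 finished on ADD · issue I4 (SHIFT)
t=13  I2→R5 · I4 read-ops · issue I5 (LSU)
t=14  I4 finished on SHIFT · I5 read-ops
t=15  I4→R0 · I5 finished on LSU
t=16  I5→R4
t=17  issue I6 (LSU)
t=18  I6 read-ops · issue I7 (ADD)
t=19  I6 finished on LSU
t=20  I6→R4
t=21  I7 read-ops · issue I8 (SHIFT)
t=22  I8 read-ops
t=23  I7 finished on ADD · I8 finished on SHIFT
t=24  I7→R3 · I8→R4

I8 = (21, 22, 23, 24)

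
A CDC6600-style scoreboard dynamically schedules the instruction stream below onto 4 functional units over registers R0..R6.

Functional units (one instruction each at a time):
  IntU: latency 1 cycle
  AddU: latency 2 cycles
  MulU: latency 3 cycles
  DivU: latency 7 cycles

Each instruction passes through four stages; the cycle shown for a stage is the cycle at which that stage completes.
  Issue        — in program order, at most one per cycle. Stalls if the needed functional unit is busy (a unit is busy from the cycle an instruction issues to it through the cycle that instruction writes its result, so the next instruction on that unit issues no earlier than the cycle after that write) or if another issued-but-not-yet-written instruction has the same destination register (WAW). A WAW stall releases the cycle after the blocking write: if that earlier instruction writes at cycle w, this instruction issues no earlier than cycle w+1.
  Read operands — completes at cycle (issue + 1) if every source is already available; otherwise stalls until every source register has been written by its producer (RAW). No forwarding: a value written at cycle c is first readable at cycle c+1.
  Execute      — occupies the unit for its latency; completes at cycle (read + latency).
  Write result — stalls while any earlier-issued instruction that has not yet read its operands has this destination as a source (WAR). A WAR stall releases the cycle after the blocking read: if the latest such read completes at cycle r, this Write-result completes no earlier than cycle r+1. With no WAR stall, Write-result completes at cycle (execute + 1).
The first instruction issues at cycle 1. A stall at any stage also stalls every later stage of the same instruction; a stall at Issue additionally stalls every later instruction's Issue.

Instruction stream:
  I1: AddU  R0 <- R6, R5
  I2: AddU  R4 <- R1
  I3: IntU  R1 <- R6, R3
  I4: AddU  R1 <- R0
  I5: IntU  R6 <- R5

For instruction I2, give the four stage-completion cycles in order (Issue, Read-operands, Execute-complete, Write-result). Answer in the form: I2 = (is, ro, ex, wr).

I1  is:1  ro:2  ex:4  wr:5
I2  is:6  ro:7  ex:9  wr:10  — struct: AddU busy until I1 writes@5
I3  is:7  ro:8  ex:9  wr:10
I4  is:11  ro:12  ex:14  wr:15  — WAW R1: wait I3 write@10
I5  is:12  ro:13  ex:14  wr:15

I2 = (6, 7, 9, 10)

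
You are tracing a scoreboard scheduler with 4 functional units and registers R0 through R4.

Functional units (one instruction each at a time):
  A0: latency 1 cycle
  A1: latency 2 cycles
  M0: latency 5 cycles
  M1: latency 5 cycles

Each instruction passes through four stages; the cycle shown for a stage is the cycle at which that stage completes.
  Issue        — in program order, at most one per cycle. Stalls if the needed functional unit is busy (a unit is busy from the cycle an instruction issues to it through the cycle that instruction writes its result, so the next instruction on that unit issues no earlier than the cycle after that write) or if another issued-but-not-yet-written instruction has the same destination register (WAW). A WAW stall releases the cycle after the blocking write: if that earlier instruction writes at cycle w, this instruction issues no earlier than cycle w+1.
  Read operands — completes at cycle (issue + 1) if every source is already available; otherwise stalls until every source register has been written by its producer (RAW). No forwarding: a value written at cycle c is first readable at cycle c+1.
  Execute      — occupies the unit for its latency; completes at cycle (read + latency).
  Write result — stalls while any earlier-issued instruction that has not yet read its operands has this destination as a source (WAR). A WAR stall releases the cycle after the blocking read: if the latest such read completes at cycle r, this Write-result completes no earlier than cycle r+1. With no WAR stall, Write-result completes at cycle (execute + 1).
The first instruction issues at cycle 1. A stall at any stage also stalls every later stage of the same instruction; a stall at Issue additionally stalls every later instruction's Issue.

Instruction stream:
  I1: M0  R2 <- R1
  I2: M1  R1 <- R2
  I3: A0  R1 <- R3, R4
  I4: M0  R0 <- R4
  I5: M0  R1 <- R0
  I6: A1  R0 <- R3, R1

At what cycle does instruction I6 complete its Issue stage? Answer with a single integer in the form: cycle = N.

t=1  I1→M0
t=2  I1 RO | I2→M1
t=7  I1 EX
t=8  I1 WR R2
t=9  I2 RO
t=14  I2 EX
t=15  I2 WR R1
t=16  I3→A0
t=17  I3 RO | I4→M0
t=18  I3 EX | I4 RO
t=19  I3 WR R1
t=23  I4 EX
t=24  I4 WR R0
t=25  I5→M0
t=26  I5 RO | I6→A1
t=31  I5 EX
t=32  I5 WR R1
t=33  I6 RO
t=35  I6 EX
t=36  I6 WR R0

cycle = 26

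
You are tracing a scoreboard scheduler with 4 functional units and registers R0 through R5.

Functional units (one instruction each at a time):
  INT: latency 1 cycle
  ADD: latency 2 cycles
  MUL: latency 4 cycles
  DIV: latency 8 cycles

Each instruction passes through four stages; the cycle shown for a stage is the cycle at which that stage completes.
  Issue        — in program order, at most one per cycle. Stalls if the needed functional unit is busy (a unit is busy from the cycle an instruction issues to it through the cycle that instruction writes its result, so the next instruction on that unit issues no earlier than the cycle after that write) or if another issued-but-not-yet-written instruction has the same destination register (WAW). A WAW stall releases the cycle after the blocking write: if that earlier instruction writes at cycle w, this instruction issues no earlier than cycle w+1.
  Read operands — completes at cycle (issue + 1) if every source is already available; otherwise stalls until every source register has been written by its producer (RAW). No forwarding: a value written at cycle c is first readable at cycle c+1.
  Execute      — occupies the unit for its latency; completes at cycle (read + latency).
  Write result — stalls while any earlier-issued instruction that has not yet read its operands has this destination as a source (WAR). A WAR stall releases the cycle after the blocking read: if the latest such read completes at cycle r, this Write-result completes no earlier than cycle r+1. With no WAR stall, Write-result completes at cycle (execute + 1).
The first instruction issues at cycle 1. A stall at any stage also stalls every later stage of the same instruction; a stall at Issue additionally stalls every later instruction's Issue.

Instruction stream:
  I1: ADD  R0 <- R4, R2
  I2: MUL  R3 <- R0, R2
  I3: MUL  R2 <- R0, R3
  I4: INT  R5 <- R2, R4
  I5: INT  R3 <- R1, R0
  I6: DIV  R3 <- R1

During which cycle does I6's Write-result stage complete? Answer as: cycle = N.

I1: IS=1 RO=2 EX=4 WR=5
I2: IS=2 RO=6 EX=10 WR=11  [RAW R0: wait I1 write@5]
I3: IS=12 RO=13 EX=17 WR=18  [struct: MUL busy until I2 writes@11]
I4: IS=13 RO=19 EX=20 WR=21  [RAW R2: wait I3 write@18]
I5: IS=22 RO=23 EX=24 WR=25  [struct: INT busy until I4 writes@21]
I6: IS=26 RO=27 EX=35 WR=36  [WAW R3: wait I5 write@25]

cycle = 36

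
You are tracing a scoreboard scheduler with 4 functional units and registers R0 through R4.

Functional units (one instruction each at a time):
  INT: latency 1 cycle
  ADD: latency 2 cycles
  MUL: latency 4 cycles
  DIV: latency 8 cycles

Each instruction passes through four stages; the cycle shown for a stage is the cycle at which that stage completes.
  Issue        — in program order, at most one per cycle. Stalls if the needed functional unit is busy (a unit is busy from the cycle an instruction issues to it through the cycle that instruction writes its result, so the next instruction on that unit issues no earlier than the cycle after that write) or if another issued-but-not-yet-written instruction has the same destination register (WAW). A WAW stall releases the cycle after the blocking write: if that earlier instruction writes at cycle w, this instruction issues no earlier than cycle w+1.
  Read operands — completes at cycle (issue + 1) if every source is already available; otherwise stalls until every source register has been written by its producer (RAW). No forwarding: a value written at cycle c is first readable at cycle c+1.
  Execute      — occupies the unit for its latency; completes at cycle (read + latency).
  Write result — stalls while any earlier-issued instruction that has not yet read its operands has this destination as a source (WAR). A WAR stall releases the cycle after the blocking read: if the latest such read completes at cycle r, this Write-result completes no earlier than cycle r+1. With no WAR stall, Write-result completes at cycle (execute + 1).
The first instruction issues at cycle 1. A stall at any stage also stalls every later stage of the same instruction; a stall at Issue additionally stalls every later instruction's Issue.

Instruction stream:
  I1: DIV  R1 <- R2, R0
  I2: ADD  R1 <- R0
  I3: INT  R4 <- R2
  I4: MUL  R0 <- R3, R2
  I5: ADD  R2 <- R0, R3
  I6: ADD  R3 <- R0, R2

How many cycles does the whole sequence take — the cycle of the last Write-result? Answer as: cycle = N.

cycle = 29

c1: I1 issues→DIV
c2: I1 reads
c10: I1 exec-done
c11: I1 writes R1
c12: I2 issues→ADD
c13: I2 reads, I3 issues→INT
c14: I3 reads, I4 issues→MUL
c15: I2 exec-done, I3 exec-done, I4 reads
c16: I2 writes R1, I3 writes R4
c17: I5 issues→ADD
c19: I4 exec-done
c20: I4 writes R0
c21: I5 reads
c23: I5 exec-done
c24: I5 writes R2
c25: I6 issues→ADD
c26: I6 reads
c28: I6 exec-done
c29: I6 writes R3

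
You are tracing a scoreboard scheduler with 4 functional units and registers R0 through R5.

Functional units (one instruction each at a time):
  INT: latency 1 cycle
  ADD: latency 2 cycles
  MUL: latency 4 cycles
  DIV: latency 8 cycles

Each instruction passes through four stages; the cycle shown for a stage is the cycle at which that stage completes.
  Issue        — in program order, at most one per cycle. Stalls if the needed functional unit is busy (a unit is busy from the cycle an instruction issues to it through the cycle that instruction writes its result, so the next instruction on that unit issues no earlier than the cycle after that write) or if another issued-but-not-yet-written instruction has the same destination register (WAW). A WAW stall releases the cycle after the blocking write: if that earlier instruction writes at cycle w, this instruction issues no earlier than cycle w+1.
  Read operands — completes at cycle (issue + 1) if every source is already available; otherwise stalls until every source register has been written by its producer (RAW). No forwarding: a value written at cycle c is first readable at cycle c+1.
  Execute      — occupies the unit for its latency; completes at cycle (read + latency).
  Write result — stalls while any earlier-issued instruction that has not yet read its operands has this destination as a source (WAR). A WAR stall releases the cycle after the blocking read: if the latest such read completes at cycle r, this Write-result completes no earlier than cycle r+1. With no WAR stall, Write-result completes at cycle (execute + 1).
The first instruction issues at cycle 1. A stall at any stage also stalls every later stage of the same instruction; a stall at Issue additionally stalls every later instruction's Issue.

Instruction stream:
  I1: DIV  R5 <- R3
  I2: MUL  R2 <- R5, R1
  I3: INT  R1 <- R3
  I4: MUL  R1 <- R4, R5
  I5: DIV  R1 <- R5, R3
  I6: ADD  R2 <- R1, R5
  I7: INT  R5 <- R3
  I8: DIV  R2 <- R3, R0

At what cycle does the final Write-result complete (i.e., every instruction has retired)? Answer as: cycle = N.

cycle = 50

[I1] 1/2/10/11
[I2] 2/12/16/17  (RAW R5: wait I1 write@11)
[I3] 3/4/5/13  (WAR R1: wait I2 read@12)
[I4] 18/19/23/24  (struct: MUL busy until I2 writes@17)
[I5] 25/26/34/35  (WAW R1: wait I4 write@24)
[I6] 26/36/38/39  (RAW R1: wait I5 write@35)
[I7] 27/28/29/37  (WAR R5: wait I6 read@36)
[I8] 40/41/49/50  (WAW R2: wait I6 write@39)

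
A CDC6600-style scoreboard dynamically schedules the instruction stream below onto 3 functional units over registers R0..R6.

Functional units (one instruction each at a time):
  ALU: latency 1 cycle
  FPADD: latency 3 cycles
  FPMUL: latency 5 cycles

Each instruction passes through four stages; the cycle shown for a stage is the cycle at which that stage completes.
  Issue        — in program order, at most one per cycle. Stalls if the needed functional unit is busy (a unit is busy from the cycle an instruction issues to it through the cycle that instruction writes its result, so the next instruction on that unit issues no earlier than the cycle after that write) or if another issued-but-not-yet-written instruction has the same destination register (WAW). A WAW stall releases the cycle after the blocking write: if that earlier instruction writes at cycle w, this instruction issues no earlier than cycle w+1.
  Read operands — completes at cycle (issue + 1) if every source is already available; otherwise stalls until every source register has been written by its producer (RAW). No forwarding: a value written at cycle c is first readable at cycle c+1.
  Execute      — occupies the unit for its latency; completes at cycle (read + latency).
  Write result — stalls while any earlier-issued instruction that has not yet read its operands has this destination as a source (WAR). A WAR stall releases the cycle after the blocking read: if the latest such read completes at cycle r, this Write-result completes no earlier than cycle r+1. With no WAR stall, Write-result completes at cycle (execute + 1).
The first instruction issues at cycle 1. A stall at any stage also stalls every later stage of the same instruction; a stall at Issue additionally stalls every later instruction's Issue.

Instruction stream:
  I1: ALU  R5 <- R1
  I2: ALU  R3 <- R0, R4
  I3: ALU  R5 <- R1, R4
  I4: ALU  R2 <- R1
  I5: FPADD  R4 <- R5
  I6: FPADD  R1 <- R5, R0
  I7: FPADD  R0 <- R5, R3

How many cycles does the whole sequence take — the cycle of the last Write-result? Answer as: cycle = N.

cycle = 31

c1: I1 dispatched to ALU
c2: I1 operands ready
c3: I1 complete
c4: R5←I1
c5: I2 dispatched to ALU
c6: I2 operands ready
c7: I2 complete
c8: R3←I2
c9: I3 dispatched to ALU
c10: I3 operands ready
c11: I3 complete
c12: R5←I3
c13: I4 dispatched to ALU
c14: I4 operands ready · I5 dispatched to FPADD
c15: I4 complete · I5 operands ready
c16: R2←I4
c18: I5 complete
c19: R4←I5
c20: I6 dispatched to FPADD
c21: I6 operands ready
c24: I6 complete
c25: R1←I6
c26: I7 dispatched to FPADD
c27: I7 operands ready
c30: I7 complete
c31: R0←I7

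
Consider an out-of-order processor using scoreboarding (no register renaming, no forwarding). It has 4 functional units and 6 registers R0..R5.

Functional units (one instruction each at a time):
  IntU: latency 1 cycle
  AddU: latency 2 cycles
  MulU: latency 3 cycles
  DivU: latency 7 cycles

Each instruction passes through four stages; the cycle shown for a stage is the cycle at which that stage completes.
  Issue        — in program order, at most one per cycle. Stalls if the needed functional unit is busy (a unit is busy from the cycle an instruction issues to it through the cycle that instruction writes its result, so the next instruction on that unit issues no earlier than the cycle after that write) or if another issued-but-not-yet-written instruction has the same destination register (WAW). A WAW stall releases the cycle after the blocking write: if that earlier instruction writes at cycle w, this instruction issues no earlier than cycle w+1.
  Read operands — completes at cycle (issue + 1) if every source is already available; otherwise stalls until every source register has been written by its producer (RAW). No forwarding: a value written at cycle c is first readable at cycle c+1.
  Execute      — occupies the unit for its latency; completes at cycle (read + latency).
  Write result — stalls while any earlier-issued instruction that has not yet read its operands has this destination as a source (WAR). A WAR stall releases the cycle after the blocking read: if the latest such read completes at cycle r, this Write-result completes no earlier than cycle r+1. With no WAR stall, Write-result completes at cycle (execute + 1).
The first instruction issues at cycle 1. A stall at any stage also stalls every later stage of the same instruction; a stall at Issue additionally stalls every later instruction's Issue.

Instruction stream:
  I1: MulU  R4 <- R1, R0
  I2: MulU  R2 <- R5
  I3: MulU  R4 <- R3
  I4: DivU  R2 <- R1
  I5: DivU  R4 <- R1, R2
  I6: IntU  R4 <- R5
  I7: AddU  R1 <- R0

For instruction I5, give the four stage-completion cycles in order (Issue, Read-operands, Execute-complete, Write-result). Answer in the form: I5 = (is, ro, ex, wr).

c1: I1 dispatched to MulU
c2: I1 operands ready
c5: I1 complete
c6: R4←I1
c7: I2 dispatched to MulU
c8: I2 operands ready
c11: I2 complete
c12: R2←I2
c13: I3 dispatched to MulU
c14: I3 operands ready, I4 dispatched to DivU
c15: I4 operands ready
c17: I3 complete
c18: R4←I3
c22: I4 complete
c23: R2←I4
c24: I5 dispatched to DivU
c25: I5 operands ready
c32: I5 complete
c33: R4←I5
c34: I6 dispatched to IntU
c35: I6 operands ready, I7 dispatched to AddU
c36: I6 complete, I7 operands ready
c37: R4←I6
c38: I7 complete
c39: R1←I7

I5 = (24, 25, 32, 33)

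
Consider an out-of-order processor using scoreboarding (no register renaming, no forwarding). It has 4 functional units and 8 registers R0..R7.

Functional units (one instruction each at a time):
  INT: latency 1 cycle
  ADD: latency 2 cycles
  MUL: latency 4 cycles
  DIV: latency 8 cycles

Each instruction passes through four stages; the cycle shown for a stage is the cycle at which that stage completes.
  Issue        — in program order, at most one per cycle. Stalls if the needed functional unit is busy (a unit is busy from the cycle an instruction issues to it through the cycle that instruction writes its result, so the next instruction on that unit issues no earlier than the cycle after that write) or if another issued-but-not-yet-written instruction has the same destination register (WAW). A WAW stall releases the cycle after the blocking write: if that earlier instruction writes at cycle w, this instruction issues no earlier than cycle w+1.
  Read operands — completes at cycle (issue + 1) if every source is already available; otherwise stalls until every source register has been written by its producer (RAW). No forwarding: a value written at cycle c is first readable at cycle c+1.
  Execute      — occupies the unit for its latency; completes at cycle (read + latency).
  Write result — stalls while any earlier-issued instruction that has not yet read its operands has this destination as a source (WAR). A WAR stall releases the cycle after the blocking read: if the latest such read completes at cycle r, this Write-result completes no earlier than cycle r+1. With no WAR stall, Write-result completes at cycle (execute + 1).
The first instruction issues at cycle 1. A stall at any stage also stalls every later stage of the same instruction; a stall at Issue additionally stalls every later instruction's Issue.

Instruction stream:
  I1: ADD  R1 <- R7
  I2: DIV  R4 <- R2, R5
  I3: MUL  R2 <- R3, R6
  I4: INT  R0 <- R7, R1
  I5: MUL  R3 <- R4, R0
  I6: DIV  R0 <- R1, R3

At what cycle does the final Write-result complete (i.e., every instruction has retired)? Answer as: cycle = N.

cycle = 28

[I1] 1/2/4/5
[I2] 2/3/11/12
[I3] 3/4/8/9
[I4] 4/6/7/8  (RAW R1: wait I1 write@5)
[I5] 10/13/17/18  (struct: MUL busy until I3 writes@9; RAW R4: wait I2 write@12)
[I6] 13/19/27/28  (struct: DIV busy until I2 writes@12; RAW R3: wait I5 write@18)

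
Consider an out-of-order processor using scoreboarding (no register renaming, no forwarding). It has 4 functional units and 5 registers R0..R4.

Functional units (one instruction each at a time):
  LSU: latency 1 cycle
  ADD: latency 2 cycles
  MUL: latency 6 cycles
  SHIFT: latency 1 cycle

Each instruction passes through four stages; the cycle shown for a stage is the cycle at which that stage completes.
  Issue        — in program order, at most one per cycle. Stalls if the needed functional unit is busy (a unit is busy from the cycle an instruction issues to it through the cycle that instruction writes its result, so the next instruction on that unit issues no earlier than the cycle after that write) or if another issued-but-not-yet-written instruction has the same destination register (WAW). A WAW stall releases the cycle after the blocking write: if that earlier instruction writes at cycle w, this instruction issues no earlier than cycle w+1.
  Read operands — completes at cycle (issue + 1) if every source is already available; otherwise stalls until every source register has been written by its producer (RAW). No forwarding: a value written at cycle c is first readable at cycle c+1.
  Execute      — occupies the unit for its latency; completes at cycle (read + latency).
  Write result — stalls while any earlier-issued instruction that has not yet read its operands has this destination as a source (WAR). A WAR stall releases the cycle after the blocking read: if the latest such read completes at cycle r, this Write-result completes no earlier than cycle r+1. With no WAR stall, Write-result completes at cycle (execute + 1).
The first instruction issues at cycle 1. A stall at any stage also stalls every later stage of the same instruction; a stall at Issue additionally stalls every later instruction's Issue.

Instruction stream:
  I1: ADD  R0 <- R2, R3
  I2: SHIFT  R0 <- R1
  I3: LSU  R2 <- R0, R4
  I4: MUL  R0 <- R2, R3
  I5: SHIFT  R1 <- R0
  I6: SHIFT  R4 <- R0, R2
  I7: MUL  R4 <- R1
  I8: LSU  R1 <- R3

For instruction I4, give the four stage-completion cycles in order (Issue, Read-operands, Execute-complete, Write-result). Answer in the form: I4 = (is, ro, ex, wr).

I4 = (10, 13, 19, 20)

c1: issue I1 (ADD)
c2: I1 read-ops
c4: I1 finished on ADD
c5: I1→R0
c6: issue I2 (SHIFT)
c7: I2 read-ops · issue I3 (LSU)
c8: I2 finished on SHIFT
c9: I2→R0
c10: I3 read-ops · issue I4 (MUL)
c11: I3 finished on LSU · issue I5 (SHIFT)
c12: I3→R2
c13: I4 read-ops
c19: I4 finished on MUL
c20: I4→R0
c21: I5 read-ops
c22: I5 finished on SHIFT
c23: I5→R1
c24: issue I6 (SHIFT)
c25: I6 read-ops
c26: I6 finished on SHIFT
c27: I6→R4
c28: issue I7 (MUL)
c29: I7 read-ops · issue I8 (LSU)
c30: I8 read-ops
c31: I8 finished on LSU
c32: I8→R1
c35: I7 finished on MUL
c36: I7→R4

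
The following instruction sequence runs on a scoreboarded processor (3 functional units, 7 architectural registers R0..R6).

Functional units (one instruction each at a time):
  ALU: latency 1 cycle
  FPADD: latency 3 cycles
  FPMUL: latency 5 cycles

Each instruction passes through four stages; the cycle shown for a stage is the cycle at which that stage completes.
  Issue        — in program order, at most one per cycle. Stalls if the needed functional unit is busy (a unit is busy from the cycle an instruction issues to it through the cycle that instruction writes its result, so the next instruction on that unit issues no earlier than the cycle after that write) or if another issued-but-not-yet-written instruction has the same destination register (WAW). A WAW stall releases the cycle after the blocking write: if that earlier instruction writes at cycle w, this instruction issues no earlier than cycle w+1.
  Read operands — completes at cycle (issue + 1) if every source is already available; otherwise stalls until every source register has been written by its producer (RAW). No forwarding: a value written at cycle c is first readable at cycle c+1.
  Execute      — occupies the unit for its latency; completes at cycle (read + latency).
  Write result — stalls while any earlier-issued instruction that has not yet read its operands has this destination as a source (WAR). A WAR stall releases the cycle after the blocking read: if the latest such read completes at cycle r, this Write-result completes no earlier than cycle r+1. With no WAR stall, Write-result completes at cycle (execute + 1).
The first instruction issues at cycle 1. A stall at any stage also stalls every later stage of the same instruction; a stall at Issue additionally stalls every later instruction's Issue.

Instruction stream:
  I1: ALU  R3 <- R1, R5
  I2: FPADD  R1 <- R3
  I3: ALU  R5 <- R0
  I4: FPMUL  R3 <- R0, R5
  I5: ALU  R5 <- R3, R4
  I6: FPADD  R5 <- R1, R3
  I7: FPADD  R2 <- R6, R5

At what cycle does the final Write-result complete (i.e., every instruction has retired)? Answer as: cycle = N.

cycle = 30

cycle 1: I1→ALU
cycle 2: I1 RO · I2→FPADD
cycle 3: I1 EX
cycle 4: I1 WR R3
cycle 5: I2 RO · I3→ALU
cycle 6: I3 RO · I4→FPMUL
cycle 7: I3 EX
cycle 8: I2 EX · I3 WR R5
cycle 9: I2 WR R1 · I4 RO · I5→ALU
cycle 14: I4 EX
cycle 15: I4 WR R3
cycle 16: I5 RO
cycle 17: I5 EX
cycle 18: I5 WR R5
cycle 19: I6→FPADD
cycle 20: I6 RO
cycle 23: I6 EX
cycle 24: I6 WR R5
cycle 25: I7→FPADD
cycle 26: I7 RO
cycle 29: I7 EX
cycle 30: I7 WR R2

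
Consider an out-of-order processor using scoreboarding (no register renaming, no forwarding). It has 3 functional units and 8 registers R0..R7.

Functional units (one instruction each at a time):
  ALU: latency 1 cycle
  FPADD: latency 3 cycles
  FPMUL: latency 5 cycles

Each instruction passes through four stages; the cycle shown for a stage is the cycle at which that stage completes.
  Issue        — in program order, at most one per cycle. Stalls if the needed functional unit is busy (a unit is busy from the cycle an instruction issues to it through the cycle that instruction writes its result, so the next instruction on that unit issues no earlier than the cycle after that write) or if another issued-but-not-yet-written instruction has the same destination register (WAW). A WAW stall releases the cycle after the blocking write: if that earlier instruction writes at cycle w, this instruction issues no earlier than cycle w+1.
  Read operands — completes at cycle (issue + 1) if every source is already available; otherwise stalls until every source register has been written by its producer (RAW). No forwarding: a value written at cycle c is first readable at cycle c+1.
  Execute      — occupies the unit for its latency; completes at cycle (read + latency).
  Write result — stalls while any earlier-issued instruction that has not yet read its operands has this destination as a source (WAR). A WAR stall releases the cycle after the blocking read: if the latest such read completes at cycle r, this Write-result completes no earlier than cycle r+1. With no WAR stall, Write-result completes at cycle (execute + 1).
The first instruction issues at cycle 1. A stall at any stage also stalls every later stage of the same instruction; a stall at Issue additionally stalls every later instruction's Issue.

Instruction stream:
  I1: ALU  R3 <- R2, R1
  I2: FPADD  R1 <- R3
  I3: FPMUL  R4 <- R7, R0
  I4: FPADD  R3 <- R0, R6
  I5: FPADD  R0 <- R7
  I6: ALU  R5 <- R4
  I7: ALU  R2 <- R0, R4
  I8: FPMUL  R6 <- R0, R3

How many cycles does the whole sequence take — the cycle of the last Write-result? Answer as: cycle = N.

cycle = 29

  I1 | 1 | 2 | 3 | 4
  I2 | 2 | 5 | 8 | 9   RAW R3: wait I1 write@4
  I3 | 3 | 4 | 9 | 10
  I4 | 10 | 11 | 14 | 15   struct: FPADD busy until I2 writes@9
  I5 | 16 | 17 | 20 | 21   struct: FPADD busy until I4 writes@15
  I6 | 17 | 18 | 19 | 20
  I7 | 21 | 22 | 23 | 24   struct: ALU busy until I6 writes@20
  I8 | 22 | 23 | 28 | 29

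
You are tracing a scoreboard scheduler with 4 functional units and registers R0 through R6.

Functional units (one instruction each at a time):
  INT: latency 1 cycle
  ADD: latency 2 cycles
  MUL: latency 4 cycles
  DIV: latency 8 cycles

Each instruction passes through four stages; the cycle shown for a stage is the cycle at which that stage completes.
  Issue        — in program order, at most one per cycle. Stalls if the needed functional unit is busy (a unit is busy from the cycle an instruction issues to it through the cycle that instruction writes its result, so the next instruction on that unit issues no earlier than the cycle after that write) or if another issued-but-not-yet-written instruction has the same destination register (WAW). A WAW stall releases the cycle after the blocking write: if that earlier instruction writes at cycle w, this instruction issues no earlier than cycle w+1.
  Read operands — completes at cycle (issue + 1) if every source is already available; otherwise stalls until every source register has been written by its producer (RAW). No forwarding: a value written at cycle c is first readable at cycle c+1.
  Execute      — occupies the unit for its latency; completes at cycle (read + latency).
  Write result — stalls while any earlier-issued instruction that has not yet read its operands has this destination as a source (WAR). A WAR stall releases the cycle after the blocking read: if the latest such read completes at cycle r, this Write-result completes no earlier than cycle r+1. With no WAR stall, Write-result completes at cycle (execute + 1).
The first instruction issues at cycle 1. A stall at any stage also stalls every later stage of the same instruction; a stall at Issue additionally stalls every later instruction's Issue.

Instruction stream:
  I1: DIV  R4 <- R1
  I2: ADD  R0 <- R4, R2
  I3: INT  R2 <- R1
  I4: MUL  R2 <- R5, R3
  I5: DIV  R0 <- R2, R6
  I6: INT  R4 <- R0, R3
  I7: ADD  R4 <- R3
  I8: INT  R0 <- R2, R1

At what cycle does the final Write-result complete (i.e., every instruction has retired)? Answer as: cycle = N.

c1: I1 issues→DIV
c2: I1 reads, I2 issues→ADD
c3: I3 issues→INT
c4: I3 reads
c5: I3 exec-done
c10: I1 exec-done
c11: I1 writes R4
c12: I2 reads
c13: I3 writes R2
c14: I2 exec-done, I4 issues→MUL
c15: I2 writes R0, I4 reads
c16: I5 issues→DIV
c17: I6 issues→INT
c19: I4 exec-done
c20: I4 writes R2
c21: I5 reads
c29: I5 exec-done
c30: I5 writes R0
c31: I6 reads
c32: I6 exec-done
c33: I6 writes R4
c34: I7 issues→ADD
c35: I7 reads, I8 issues→INT
c36: I8 reads
c37: I7 exec-done, I8 exec-done
c38: I7 writes R4, I8 writes R0

cycle = 38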